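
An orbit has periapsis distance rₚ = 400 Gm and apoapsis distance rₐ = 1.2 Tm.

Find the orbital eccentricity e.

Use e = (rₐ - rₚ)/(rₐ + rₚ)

Convert to SI: rₚ = 400 Gm = 4e+11 m; rₐ = 1.2 Tm = 1.2e+12 m.
e = (rₐ − rₚ) / (rₐ + rₚ).
e = (1.2e+12 − 4e+11) / (1.2e+12 + 4e+11) = 8e+11 / 1.6e+12 ≈ 0.5.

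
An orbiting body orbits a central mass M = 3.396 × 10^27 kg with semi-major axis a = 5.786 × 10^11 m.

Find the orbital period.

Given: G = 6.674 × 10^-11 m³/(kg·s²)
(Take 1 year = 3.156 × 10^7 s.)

GM = G · M = 6.674e-11 · 3.396e+27 = 2.26649e+17 m³/s².
Kepler's third law: T = 2π √(a³ / GM).
Substituting a = 5.786e+11 m and GM = 2.26649e+17 m³/s²:
T = 2π √((5.786e+11)³ / 2.26649e+17) s
T ≈ 5.809e+09 s = 184 years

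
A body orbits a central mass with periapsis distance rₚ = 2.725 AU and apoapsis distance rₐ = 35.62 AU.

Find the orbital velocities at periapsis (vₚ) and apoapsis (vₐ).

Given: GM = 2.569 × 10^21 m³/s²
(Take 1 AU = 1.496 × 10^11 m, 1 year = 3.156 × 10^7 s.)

Convert to SI: rₚ = 2.725 AU = 4.0766e+11 m; rₐ = 35.62 AU = 5.32875e+12 m.
Use the vis-viva equation v² = GM(2/r − 1/a) with a = (rₚ + rₐ)/2 = (4.0766e+11 + 5.32875e+12)/2 = 2.86821e+12 m.
vₚ = √(GM · (2/rₚ − 1/a)) = √(2.569e+21 · (2/4.0766e+11 − 1/2.86821e+12)) m/s ≈ 1.082e+05 m/s = 22.83 AU/year.
vₐ = √(GM · (2/rₐ − 1/a)) = √(2.569e+21 · (2/5.32875e+12 − 1/2.86821e+12)) m/s ≈ 8278 m/s = 1.746 AU/year.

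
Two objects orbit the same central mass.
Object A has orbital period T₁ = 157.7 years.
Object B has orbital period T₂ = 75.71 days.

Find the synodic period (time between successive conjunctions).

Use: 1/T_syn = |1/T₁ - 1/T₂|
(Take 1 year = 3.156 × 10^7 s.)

Convert to SI: T₁ = 157.7 years = 4.97701e+09 s; T₂ = 75.71 days = 6.54134e+06 s.
T_syn = |T₁ · T₂ / (T₁ − T₂)|.
T_syn = |4.97701e+09 · 6.54134e+06 / (4.97701e+09 − 6.54134e+06)| s ≈ 6.55e+06 s = 75.81 days.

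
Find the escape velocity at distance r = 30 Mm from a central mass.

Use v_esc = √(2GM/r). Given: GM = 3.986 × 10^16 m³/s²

Convert to SI: r = 30 Mm = 3e+07 m.
Escape velocity comes from setting total energy to zero: ½v² − GM/r = 0 ⇒ v_esc = √(2GM / r).
v_esc = √(2 · 3.986e+16 / 3e+07) m/s ≈ 5.155e+04 m/s = 51.55 km/s.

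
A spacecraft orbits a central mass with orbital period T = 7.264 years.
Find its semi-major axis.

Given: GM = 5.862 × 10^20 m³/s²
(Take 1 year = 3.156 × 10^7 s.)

Convert to SI: T = 7.264 years = 2.29252e+08 s.
Invert Kepler's third law: a = (GM · T² / (4π²))^(1/3).
Substituting T = 2.29252e+08 s and GM = 5.862e+20 m³/s²:
a = (5.862e+20 · (2.29252e+08)² / (4π²))^(1/3) m
a ≈ 9.207e+11 m = 920.7 Gm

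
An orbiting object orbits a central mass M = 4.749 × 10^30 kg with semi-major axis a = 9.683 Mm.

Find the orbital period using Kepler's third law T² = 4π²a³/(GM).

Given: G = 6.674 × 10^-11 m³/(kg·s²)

Convert to SI: a = 9.683 Mm = 9.683e+06 m.
GM = G · M = 6.674e-11 · 4.749e+30 = 3.16948e+20 m³/s².
Kepler's third law: T = 2π √(a³ / GM).
Substituting a = 9.683e+06 m and GM = 3.16948e+20 m³/s²:
T = 2π √((9.683e+06)³ / 3.16948e+20) s
T ≈ 10.63 s = 10.63 seconds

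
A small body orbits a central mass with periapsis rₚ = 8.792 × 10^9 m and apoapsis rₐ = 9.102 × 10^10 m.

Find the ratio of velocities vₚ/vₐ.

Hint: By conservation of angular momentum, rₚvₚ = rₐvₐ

Conservation of angular momentum gives rₚvₚ = rₐvₐ, so vₚ/vₐ = rₐ/rₚ.
vₚ/vₐ = 9.102e+10 / 8.792e+09 ≈ 10.35.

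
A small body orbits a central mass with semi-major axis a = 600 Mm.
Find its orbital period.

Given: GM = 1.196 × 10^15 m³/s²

Convert to SI: a = 600 Mm = 6e+08 m.
Kepler's third law: T = 2π √(a³ / GM).
Substituting a = 6e+08 m and GM = 1.196e+15 m³/s²:
T = 2π √((6e+08)³ / 1.196e+15) s
T ≈ 2.67e+06 s = 30.9 days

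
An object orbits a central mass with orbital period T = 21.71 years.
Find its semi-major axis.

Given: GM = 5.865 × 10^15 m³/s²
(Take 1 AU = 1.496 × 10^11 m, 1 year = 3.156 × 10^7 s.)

Convert to SI: T = 21.71 years = 6.85168e+08 s.
Invert Kepler's third law: a = (GM · T² / (4π²))^(1/3).
Substituting T = 6.85168e+08 s and GM = 5.865e+15 m³/s²:
a = (5.865e+15 · (6.85168e+08)² / (4π²))^(1/3) m
a ≈ 4.116e+10 m = 0.2751 AU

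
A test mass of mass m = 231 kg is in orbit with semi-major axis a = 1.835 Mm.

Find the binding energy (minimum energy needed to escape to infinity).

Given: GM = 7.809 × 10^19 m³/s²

Convert to SI: a = 1.835 Mm = 1.835e+06 m.
Total orbital energy is E = −GMm/(2a); binding energy is E_bind = −E = GMm/(2a).
E_bind = 7.809e+19 · 231 / (2 · 1.835e+06) J ≈ 4.915e+15 J = 4.915 PJ.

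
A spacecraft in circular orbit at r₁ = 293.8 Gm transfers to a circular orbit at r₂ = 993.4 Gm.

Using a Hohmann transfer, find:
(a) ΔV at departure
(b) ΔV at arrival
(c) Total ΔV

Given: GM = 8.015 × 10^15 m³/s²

Convert to SI: r₁ = 293.8 Gm = 2.938e+11 m; r₂ = 993.4 Gm = 9.934e+11 m.
Transfer semi-major axis: a_t = (r₁ + r₂)/2 = (2.938e+11 + 9.934e+11)/2 = 6.436e+11 m.
Circular speeds: v₁ = √(GM/r₁) = 165.168 m/s, v₂ = √(GM/r₂) = 89.8234 m/s.
Transfer speeds (vis-viva v² = GM(2/r − 1/a_t)): v₁ᵗ = 205.201 m/s, v₂ᵗ = 60.6887 m/s.
(a) ΔV₁ = |v₁ᵗ − v₁| ≈ 40.03 m/s = 40.03 m/s.
(b) ΔV₂ = |v₂ − v₂ᵗ| ≈ 29.13 m/s = 29.13 m/s.
(c) ΔV_total = ΔV₁ + ΔV₂ ≈ 69.17 m/s = 69.17 m/s.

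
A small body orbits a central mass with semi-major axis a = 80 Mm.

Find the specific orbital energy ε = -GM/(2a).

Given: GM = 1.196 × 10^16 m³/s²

Convert to SI: a = 80 Mm = 8e+07 m.
ε = −GM / (2a).
ε = −1.196e+16 / (2 · 8e+07) J/kg ≈ -7.475e+07 J/kg = -74.75 MJ/kg.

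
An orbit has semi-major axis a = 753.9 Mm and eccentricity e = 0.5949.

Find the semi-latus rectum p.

Convert to SI: a = 753.9 Mm = 7.539e+08 m.
p = a (1 − e²).
p = 7.539e+08 · (1 − (0.5949)²) = 7.539e+08 · 0.646094 ≈ 4.871e+08 m = 487.1 Mm.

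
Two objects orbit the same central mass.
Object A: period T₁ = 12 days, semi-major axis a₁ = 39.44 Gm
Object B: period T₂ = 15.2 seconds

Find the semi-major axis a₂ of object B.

Convert to SI: T₁ = 12 days = 1.0368e+06 s; a₁ = 39.44 Gm = 3.944e+10 m.
Kepler's third law: (T₁/T₂)² = (a₁/a₂)³ ⇒ a₂ = a₁ · (T₂/T₁)^(2/3).
T₂/T₁ = 15.2 / 1.0368e+06 = 1.46605e-05.
a₂ = 3.944e+10 · (1.46605e-05)^(2/3) m ≈ 2.362e+07 m = 23.62 Mm.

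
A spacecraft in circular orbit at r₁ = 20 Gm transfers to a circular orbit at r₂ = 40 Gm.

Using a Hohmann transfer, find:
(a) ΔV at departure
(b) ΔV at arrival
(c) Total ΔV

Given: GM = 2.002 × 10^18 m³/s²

Convert to SI: r₁ = 20 Gm = 2e+10 m; r₂ = 40 Gm = 4e+10 m.
Transfer semi-major axis: a_t = (r₁ + r₂)/2 = (2e+10 + 4e+10)/2 = 3e+10 m.
Circular speeds: v₁ = √(GM/r₁) = 10005 m/s, v₂ = √(GM/r₂) = 7074.6 m/s.
Transfer speeds (vis-viva v² = GM(2/r − 1/a_t)): v₁ᵗ = 11552.8 m/s, v₂ᵗ = 5776.39 m/s.
(a) ΔV₁ = |v₁ᵗ − v₁| ≈ 1548 m/s = 1.548 km/s.
(b) ΔV₂ = |v₂ − v₂ᵗ| ≈ 1298 m/s = 1.298 km/s.
(c) ΔV_total = ΔV₁ + ΔV₂ ≈ 2846 m/s = 2.846 km/s.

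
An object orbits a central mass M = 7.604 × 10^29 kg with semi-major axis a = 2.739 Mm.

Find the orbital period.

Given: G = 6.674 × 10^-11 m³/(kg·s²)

Convert to SI: a = 2.739 Mm = 2.739e+06 m.
GM = G · M = 6.674e-11 · 7.604e+29 = 5.07491e+19 m³/s².
Kepler's third law: T = 2π √(a³ / GM).
Substituting a = 2.739e+06 m and GM = 5.07491e+19 m³/s²:
T = 2π √((2.739e+06)³ / 5.07491e+19) s
T ≈ 3.998 s = 3.998 seconds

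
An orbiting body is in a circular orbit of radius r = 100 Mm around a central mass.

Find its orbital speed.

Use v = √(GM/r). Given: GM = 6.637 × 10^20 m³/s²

Convert to SI: r = 100 Mm = 1e+08 m.
For a circular orbit, gravity supplies the centripetal force, so v = √(GM / r).
v = √(6.637e+20 / 1e+08) m/s ≈ 2.576e+06 m/s = 2576 km/s.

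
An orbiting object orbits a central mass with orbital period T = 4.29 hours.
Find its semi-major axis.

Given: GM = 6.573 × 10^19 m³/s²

Convert to SI: T = 4.29 hours = 15444 s.
Invert Kepler's third law: a = (GM · T² / (4π²))^(1/3).
Substituting T = 15444 s and GM = 6.573e+19 m³/s²:
a = (6.573e+19 · (15444)² / (4π²))^(1/3) m
a ≈ 7.35e+08 m = 7.35 × 10^8 m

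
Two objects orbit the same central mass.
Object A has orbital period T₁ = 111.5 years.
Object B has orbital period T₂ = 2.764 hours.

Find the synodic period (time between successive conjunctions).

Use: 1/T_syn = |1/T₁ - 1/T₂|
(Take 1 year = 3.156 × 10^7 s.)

Convert to SI: T₁ = 111.5 years = 3.51894e+09 s; T₂ = 2.764 hours = 9950.4 s.
T_syn = |T₁ · T₂ / (T₁ − T₂)|.
T_syn = |3.51894e+09 · 9950.4 / (3.51894e+09 − 9950.4)| s ≈ 9950 s = 2.764 hours.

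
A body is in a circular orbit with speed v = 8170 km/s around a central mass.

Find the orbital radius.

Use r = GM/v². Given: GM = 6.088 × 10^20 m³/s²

Convert to SI: v = 8170 km/s = 8.17e+06 m/s.
For a circular orbit, v² = GM / r, so r = GM / v².
r = 6.088e+20 / (8.17e+06)² m ≈ 9.121e+06 m = 9.121 Mm.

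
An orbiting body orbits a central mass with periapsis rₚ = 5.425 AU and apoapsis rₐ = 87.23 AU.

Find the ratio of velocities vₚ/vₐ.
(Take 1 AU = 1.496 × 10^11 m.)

Convert to SI: rₚ = 5.425 AU = 8.1158e+11 m; rₐ = 87.23 AU = 1.30496e+13 m.
Conservation of angular momentum gives rₚvₚ = rₐvₐ, so vₚ/vₐ = rₐ/rₚ.
vₚ/vₐ = 1.30496e+13 / 8.1158e+11 ≈ 16.08.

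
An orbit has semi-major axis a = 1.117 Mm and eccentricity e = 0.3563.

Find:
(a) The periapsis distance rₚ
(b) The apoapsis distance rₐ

Convert to SI: a = 1.117 Mm = 1.117e+06 m.
(a) rₚ = a(1 − e) = 1.117e+06 · (1 − 0.3563) = 1.117e+06 · 0.6437 ≈ 7.19e+05 m = 719 km.
(b) rₐ = a(1 + e) = 1.117e+06 · (1 + 0.3563) = 1.117e+06 · 1.3563 ≈ 1.515e+06 m = 1.515 Mm.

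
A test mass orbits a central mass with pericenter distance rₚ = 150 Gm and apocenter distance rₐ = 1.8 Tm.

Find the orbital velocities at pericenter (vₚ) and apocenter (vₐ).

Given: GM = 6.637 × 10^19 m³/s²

Convert to SI: rₚ = 150 Gm = 1.5e+11 m; rₐ = 1.8 Tm = 1.8e+12 m.
Use the vis-viva equation v² = GM(2/r − 1/a) with a = (rₚ + rₐ)/2 = (1.5e+11 + 1.8e+12)/2 = 9.75e+11 m.
vₚ = √(GM · (2/rₚ − 1/a)) = √(6.637e+19 · (2/1.5e+11 − 1/9.75e+11)) m/s ≈ 2.858e+04 m/s = 28.58 km/s.
vₐ = √(GM · (2/rₐ − 1/a)) = √(6.637e+19 · (2/1.8e+12 − 1/9.75e+11)) m/s ≈ 2382 m/s = 2.382 km/s.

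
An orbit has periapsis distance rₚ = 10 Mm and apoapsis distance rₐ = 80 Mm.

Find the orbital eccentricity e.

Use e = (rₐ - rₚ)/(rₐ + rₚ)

Convert to SI: rₚ = 10 Mm = 1e+07 m; rₐ = 80 Mm = 8e+07 m.
e = (rₐ − rₚ) / (rₐ + rₚ).
e = (8e+07 − 1e+07) / (8e+07 + 1e+07) = 7e+07 / 9e+07 ≈ 0.7778.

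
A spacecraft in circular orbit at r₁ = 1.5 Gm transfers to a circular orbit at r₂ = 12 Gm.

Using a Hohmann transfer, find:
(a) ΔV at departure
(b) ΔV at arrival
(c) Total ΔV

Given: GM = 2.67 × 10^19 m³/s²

Convert to SI: r₁ = 1.5 Gm = 1.5e+09 m; r₂ = 12 Gm = 1.2e+10 m.
Transfer semi-major axis: a_t = (r₁ + r₂)/2 = (1.5e+09 + 1.2e+10)/2 = 6.75e+09 m.
Circular speeds: v₁ = √(GM/r₁) = 133417 m/s, v₂ = √(GM/r₂) = 47169.9 m/s.
Transfer speeds (vis-viva v² = GM(2/r − 1/a_t)): v₁ᵗ = 177889 m/s, v₂ᵗ = 22236.1 m/s.
(a) ΔV₁ = |v₁ᵗ − v₁| ≈ 4.447e+04 m/s = 44.47 km/s.
(b) ΔV₂ = |v₂ − v₂ᵗ| ≈ 2.493e+04 m/s = 24.93 km/s.
(c) ΔV_total = ΔV₁ + ΔV₂ ≈ 6.941e+04 m/s = 69.41 km/s.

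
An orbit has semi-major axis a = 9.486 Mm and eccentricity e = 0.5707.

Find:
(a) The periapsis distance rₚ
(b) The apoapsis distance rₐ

Convert to SI: a = 9.486 Mm = 9.486e+06 m.
(a) rₚ = a(1 − e) = 9.486e+06 · (1 − 0.5707) = 9.486e+06 · 0.4293 ≈ 4.072e+06 m = 4.072 Mm.
(b) rₐ = a(1 + e) = 9.486e+06 · (1 + 0.5707) = 9.486e+06 · 1.5707 ≈ 1.49e+07 m = 14.9 Mm.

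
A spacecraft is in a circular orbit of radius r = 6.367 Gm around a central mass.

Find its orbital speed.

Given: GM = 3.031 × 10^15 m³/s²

Convert to SI: r = 6.367 Gm = 6.367e+09 m.
For a circular orbit, gravity supplies the centripetal force, so v = √(GM / r).
v = √(3.031e+15 / 6.367e+09) m/s ≈ 690 m/s = 690 m/s.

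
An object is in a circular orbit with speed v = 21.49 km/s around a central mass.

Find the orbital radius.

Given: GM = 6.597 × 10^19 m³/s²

Convert to SI: v = 21.49 km/s = 21490 m/s.
For a circular orbit, v² = GM / r, so r = GM / v².
r = 6.597e+19 / (21490)² m ≈ 1.428e+11 m = 142.8 Gm.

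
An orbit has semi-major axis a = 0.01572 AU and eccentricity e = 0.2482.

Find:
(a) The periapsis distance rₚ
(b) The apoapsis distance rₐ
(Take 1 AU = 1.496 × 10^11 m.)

Convert to SI: a = 0.01572 AU = 2.35171e+09 m.
(a) rₚ = a(1 − e) = 2.35171e+09 · (1 − 0.2482) = 2.35171e+09 · 0.7518 ≈ 1.768e+09 m = 0.01182 AU.
(b) rₐ = a(1 + e) = 2.35171e+09 · (1 + 0.2482) = 2.35171e+09 · 1.2482 ≈ 2.935e+09 m = 0.01962 AU.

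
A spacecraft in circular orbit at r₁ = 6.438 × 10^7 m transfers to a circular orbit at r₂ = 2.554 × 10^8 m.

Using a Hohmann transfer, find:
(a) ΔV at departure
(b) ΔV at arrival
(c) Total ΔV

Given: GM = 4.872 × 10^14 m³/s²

Transfer semi-major axis: a_t = (r₁ + r₂)/2 = (6.438e+07 + 2.554e+08)/2 = 1.5989e+08 m.
Circular speeds: v₁ = √(GM/r₁) = 2750.92 m/s, v₂ = √(GM/r₂) = 1381.16 m/s.
Transfer speeds (vis-viva v² = GM(2/r − 1/a_t)): v₁ᵗ = 3476.79 m/s, v₂ᵗ = 876.411 m/s.
(a) ΔV₁ = |v₁ᵗ − v₁| ≈ 725.9 m/s = 725.9 m/s.
(b) ΔV₂ = |v₂ − v₂ᵗ| ≈ 504.7 m/s = 504.7 m/s.
(c) ΔV_total = ΔV₁ + ΔV₂ ≈ 1231 m/s = 1.231 km/s.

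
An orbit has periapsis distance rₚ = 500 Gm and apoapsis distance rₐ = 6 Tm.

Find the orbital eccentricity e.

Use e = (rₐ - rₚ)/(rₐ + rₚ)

Convert to SI: rₚ = 500 Gm = 5e+11 m; rₐ = 6 Tm = 6e+12 m.
e = (rₐ − rₚ) / (rₐ + rₚ).
e = (6e+12 − 5e+11) / (6e+12 + 5e+11) = 5.5e+12 / 6.5e+12 ≈ 0.8462.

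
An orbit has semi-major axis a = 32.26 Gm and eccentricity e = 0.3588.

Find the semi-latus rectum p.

Convert to SI: a = 32.26 Gm = 3.226e+10 m.
p = a (1 − e²).
p = 3.226e+10 · (1 − (0.3588)²) = 3.226e+10 · 0.871263 ≈ 2.811e+10 m = 28.11 Gm.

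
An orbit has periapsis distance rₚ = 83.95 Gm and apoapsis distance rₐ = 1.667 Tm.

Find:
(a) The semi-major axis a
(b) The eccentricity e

Convert to SI: rₚ = 83.95 Gm = 8.395e+10 m; rₐ = 1.667 Tm = 1.667e+12 m.
(a) a = (rₚ + rₐ) / 2 = (8.395e+10 + 1.667e+12) / 2 ≈ 8.755e+11 m = 875.5 Gm.
(b) e = (rₐ − rₚ) / (rₐ + rₚ) = (1.667e+12 − 8.395e+10) / (1.667e+12 + 8.395e+10) ≈ 0.9041.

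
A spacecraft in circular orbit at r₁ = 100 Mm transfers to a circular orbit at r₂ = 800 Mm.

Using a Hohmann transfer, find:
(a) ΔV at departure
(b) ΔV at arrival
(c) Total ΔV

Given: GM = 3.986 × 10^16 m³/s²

Convert to SI: r₁ = 100 Mm = 1e+08 m; r₂ = 800 Mm = 8e+08 m.
Transfer semi-major axis: a_t = (r₁ + r₂)/2 = (1e+08 + 8e+08)/2 = 4.5e+08 m.
Circular speeds: v₁ = √(GM/r₁) = 19965 m/s, v₂ = √(GM/r₂) = 7058.68 m/s.
Transfer speeds (vis-viva v² = GM(2/r − 1/a_t)): v₁ᵗ = 26620 m/s, v₂ᵗ = 3327.49 m/s.
(a) ΔV₁ = |v₁ᵗ − v₁| ≈ 6655 m/s = 6.655 km/s.
(b) ΔV₂ = |v₂ − v₂ᵗ| ≈ 3731 m/s = 3.731 km/s.
(c) ΔV_total = ΔV₁ + ΔV₂ ≈ 1.039e+04 m/s = 10.39 km/s.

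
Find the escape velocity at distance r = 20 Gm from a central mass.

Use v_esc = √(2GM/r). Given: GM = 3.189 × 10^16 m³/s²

Convert to SI: r = 20 Gm = 2e+10 m.
Escape velocity comes from setting total energy to zero: ½v² − GM/r = 0 ⇒ v_esc = √(2GM / r).
v_esc = √(2 · 3.189e+16 / 2e+10) m/s ≈ 1786 m/s = 1.786 km/s.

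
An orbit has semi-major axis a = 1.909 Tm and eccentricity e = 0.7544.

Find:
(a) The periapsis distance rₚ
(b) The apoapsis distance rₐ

Convert to SI: a = 1.909 Tm = 1.909e+12 m.
(a) rₚ = a(1 − e) = 1.909e+12 · (1 − 0.7544) = 1.909e+12 · 0.2456 ≈ 4.689e+11 m = 468.9 Gm.
(b) rₐ = a(1 + e) = 1.909e+12 · (1 + 0.7544) = 1.909e+12 · 1.7544 ≈ 3.349e+12 m = 3.349 Tm.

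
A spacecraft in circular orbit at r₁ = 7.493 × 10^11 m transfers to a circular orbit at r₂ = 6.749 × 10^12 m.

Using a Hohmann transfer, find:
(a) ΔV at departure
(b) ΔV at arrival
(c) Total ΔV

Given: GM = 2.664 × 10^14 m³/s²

Transfer semi-major axis: a_t = (r₁ + r₂)/2 = (7.493e+11 + 6.749e+12)/2 = 3.74915e+12 m.
Circular speeds: v₁ = √(GM/r₁) = 18.8556 m/s, v₂ = √(GM/r₂) = 6.28272 m/s.
Transfer speeds (vis-viva v² = GM(2/r − 1/a_t)): v₁ᵗ = 25.2984 m/s, v₂ᵗ = 2.80872 m/s.
(a) ΔV₁ = |v₁ᵗ − v₁| ≈ 6.443 m/s = 6.443 m/s.
(b) ΔV₂ = |v₂ − v₂ᵗ| ≈ 3.474 m/s = 3.474 m/s.
(c) ΔV_total = ΔV₁ + ΔV₂ ≈ 9.917 m/s = 9.917 m/s.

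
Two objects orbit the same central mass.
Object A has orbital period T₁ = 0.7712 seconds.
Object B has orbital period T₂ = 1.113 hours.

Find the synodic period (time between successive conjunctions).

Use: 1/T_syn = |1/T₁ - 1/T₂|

Convert to SI: T₂ = 1.113 hours = 4006.8 s.
T_syn = |T₁ · T₂ / (T₁ − T₂)|.
T_syn = |0.7712 · 4006.8 / (0.7712 − 4006.8)| s ≈ 0.7713 s = 0.7713 seconds.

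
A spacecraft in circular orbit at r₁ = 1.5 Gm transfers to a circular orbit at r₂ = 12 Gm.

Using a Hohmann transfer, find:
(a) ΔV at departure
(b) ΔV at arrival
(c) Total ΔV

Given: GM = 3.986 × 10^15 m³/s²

Convert to SI: r₁ = 1.5 Gm = 1.5e+09 m; r₂ = 12 Gm = 1.2e+10 m.
Transfer semi-major axis: a_t = (r₁ + r₂)/2 = (1.5e+09 + 1.2e+10)/2 = 6.75e+09 m.
Circular speeds: v₁ = √(GM/r₁) = 1630.13 m/s, v₂ = √(GM/r₂) = 576.339 m/s.
Transfer speeds (vis-viva v² = GM(2/r − 1/a_t)): v₁ᵗ = 2173.51 m/s, v₂ᵗ = 271.689 m/s.
(a) ΔV₁ = |v₁ᵗ − v₁| ≈ 543.4 m/s = 543.4 m/s.
(b) ΔV₂ = |v₂ − v₂ᵗ| ≈ 304.7 m/s = 304.7 m/s.
(c) ΔV_total = ΔV₁ + ΔV₂ ≈ 848 m/s = 848 m/s.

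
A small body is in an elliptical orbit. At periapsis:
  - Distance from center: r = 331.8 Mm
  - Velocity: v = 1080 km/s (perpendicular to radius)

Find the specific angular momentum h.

Convert to SI: r = 331.8 Mm = 3.318e+08 m; v = 1080 km/s = 1.08e+06 m/s.
With v perpendicular to r, h = r · v.
h = 3.318e+08 · 1.08e+06 m²/s ≈ 3.583e+14 m²/s.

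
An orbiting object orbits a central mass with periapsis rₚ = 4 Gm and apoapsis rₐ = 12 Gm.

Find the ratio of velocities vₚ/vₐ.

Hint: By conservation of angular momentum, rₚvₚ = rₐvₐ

Convert to SI: rₚ = 4 Gm = 4e+09 m; rₐ = 12 Gm = 1.2e+10 m.
Conservation of angular momentum gives rₚvₚ = rₐvₐ, so vₚ/vₐ = rₐ/rₚ.
vₚ/vₐ = 1.2e+10 / 4e+09 ≈ 3.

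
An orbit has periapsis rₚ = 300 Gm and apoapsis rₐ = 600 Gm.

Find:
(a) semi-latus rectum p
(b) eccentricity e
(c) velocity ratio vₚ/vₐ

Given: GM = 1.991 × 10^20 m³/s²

Convert to SI: rₚ = 300 Gm = 3e+11 m; rₐ = 600 Gm = 6e+11 m.
(a) From a = (rₚ + rₐ)/2 = 4.5e+11 m and e = (rₐ − rₚ)/(rₐ + rₚ) = 0.333333, p = a(1 − e²) = 4.5e+11 · (1 − (0.333333)²) ≈ 4e+11 m
(b) e = (rₐ − rₚ)/(rₐ + rₚ) = (6e+11 − 3e+11)/(6e+11 + 3e+11) ≈ 0.3333
(c) Conservation of angular momentum (rₚvₚ = rₐvₐ) gives vₚ/vₐ = rₐ/rₚ = 6e+11/3e+11 ≈ 2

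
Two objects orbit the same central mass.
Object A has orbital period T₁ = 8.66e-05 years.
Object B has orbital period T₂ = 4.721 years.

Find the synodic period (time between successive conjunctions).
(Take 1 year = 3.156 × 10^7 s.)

Convert to SI: T₁ = 8.66e-05 years = 2733.1 s; T₂ = 4.721 years = 1.48995e+08 s.
T_syn = |T₁ · T₂ / (T₁ − T₂)|.
T_syn = |2733.1 · 1.48995e+08 / (2733.1 − 1.48995e+08)| s ≈ 2733 s = 8.66e-05 years.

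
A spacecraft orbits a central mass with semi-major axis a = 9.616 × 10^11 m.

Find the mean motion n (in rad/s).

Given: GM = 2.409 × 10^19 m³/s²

n = √(GM / a³).
n = √(2.409e+19 / (9.616e+11)³) rad/s ≈ 5.205e-09 rad/s.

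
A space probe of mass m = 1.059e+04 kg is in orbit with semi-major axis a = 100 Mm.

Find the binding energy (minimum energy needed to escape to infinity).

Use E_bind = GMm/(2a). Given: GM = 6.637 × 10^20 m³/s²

Convert to SI: a = 100 Mm = 1e+08 m.
Total orbital energy is E = −GMm/(2a); binding energy is E_bind = −E = GMm/(2a).
E_bind = 6.637e+20 · 1.059e+04 / (2 · 1e+08) J ≈ 3.514e+16 J = 35.14 PJ.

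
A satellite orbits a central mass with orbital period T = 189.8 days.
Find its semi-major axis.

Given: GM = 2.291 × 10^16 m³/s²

Convert to SI: T = 189.8 days = 1.63987e+07 s.
Invert Kepler's third law: a = (GM · T² / (4π²))^(1/3).
Substituting T = 1.63987e+07 s and GM = 2.291e+16 m³/s²:
a = (2.291e+16 · (1.63987e+07)² / (4π²))^(1/3) m
a ≈ 5.384e+09 m = 5.384 Gm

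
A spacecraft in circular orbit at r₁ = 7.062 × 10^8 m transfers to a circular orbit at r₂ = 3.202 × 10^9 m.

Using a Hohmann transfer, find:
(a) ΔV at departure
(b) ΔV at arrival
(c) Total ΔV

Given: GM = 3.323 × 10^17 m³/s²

Transfer semi-major axis: a_t = (r₁ + r₂)/2 = (7.062e+08 + 3.202e+09)/2 = 1.9541e+09 m.
Circular speeds: v₁ = √(GM/r₁) = 21692.1 m/s, v₂ = √(GM/r₂) = 10187.2 m/s.
Transfer speeds (vis-viva v² = GM(2/r − 1/a_t)): v₁ᵗ = 27767.6 m/s, v₂ᵗ = 6124.14 m/s.
(a) ΔV₁ = |v₁ᵗ − v₁| ≈ 6076 m/s = 6.076 km/s.
(b) ΔV₂ = |v₂ − v₂ᵗ| ≈ 4063 m/s = 4.063 km/s.
(c) ΔV_total = ΔV₁ + ΔV₂ ≈ 1.014e+04 m/s = 10.14 km/s.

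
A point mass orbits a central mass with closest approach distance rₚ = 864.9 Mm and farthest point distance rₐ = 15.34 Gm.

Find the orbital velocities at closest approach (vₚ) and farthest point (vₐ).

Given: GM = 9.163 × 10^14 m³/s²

Convert to SI: rₚ = 864.9 Mm = 8.649e+08 m; rₐ = 15.34 Gm = 1.534e+10 m.
Use the vis-viva equation v² = GM(2/r − 1/a) with a = (rₚ + rₐ)/2 = (8.649e+08 + 1.534e+10)/2 = 8.10245e+09 m.
vₚ = √(GM · (2/rₚ − 1/a)) = √(9.163e+14 · (2/8.649e+08 − 1/8.10245e+09)) m/s ≈ 1416 m/s = 1.416 km/s.
vₐ = √(GM · (2/rₐ − 1/a)) = √(9.163e+14 · (2/1.534e+10 − 1/8.10245e+09)) m/s ≈ 79.85 m/s = 79.85 m/s.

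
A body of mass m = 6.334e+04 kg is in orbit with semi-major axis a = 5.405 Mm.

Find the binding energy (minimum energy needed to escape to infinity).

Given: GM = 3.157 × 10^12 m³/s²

Convert to SI: a = 5.405 Mm = 5.405e+06 m.
Total orbital energy is E = −GMm/(2a); binding energy is E_bind = −E = GMm/(2a).
E_bind = 3.157e+12 · 6.334e+04 / (2 · 5.405e+06) J ≈ 1.85e+10 J = 18.5 GJ.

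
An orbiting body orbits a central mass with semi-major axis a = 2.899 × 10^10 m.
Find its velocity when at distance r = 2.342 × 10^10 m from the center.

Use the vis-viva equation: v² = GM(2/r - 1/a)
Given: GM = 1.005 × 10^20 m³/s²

Vis-viva: v = √(GM · (2/r − 1/a)).
2/r − 1/a = 2/2.342e+10 − 1/2.899e+10 = 5.09024e-11 m⁻¹.
v = √(1.005e+20 · 5.09024e-11) m/s ≈ 7.152e+04 m/s = 71.52 km/s.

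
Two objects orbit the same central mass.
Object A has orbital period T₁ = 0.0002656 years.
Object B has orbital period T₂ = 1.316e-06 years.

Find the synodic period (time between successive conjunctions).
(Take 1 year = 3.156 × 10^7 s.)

Convert to SI: T₁ = 0.0002656 years = 8382.34 s; T₂ = 1.316e-06 years = 41.533 s.
T_syn = |T₁ · T₂ / (T₁ − T₂)|.
T_syn = |8382.34 · 41.533 / (8382.34 − 41.533)| s ≈ 41.74 s = 1.323e-06 years.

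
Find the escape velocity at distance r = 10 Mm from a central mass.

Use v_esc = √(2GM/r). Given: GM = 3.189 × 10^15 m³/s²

Convert to SI: r = 10 Mm = 1e+07 m.
Escape velocity comes from setting total energy to zero: ½v² − GM/r = 0 ⇒ v_esc = √(2GM / r).
v_esc = √(2 · 3.189e+15 / 1e+07) m/s ≈ 2.525e+04 m/s = 25.25 km/s.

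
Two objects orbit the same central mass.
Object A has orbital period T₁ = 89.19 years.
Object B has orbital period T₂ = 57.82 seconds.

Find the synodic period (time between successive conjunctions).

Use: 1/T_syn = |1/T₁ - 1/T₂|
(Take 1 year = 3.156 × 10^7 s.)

Convert to SI: T₁ = 89.19 years = 2.81484e+09 s.
T_syn = |T₁ · T₂ / (T₁ − T₂)|.
T_syn = |2.81484e+09 · 57.82 / (2.81484e+09 − 57.82)| s ≈ 57.82 s = 57.82 seconds.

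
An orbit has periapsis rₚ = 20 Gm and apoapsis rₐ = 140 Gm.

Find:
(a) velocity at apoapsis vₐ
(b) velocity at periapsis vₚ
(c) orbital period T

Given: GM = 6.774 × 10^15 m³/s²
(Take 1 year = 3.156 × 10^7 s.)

Convert to SI: rₚ = 20 Gm = 2e+10 m; rₐ = 140 Gm = 1.4e+11 m.
(a) With a = (rₚ + rₐ)/2 = 8e+10 m, vₐ = √(GM (2/rₐ − 1/a)) = √(6.774e+15 · (2/1.4e+11 − 1/8e+10)) m/s ≈ 110 m/s
(b) With a = (rₚ + rₐ)/2 = 8e+10 m, vₚ = √(GM (2/rₚ − 1/a)) = √(6.774e+15 · (2/2e+10 − 1/8e+10)) m/s ≈ 769.9 m/s
(c) With a = (rₚ + rₐ)/2 = 8e+10 m, T = 2π √(a³/GM) = 2π √((8e+10)³/6.774e+15) s ≈ 1.727e+09 s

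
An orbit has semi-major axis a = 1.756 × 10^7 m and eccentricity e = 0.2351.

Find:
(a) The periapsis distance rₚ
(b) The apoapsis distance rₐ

(a) rₚ = a(1 − e) = 1.756e+07 · (1 − 0.2351) = 1.756e+07 · 0.7649 ≈ 1.343e+07 m = 1.343 × 10^7 m.
(b) rₐ = a(1 + e) = 1.756e+07 · (1 + 0.2351) = 1.756e+07 · 1.2351 ≈ 2.169e+07 m = 2.169 × 10^7 m.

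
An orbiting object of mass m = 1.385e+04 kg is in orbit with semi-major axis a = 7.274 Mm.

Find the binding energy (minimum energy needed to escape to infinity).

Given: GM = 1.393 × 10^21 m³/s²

Convert to SI: a = 7.274 Mm = 7.274e+06 m.
Total orbital energy is E = −GMm/(2a); binding energy is E_bind = −E = GMm/(2a).
E_bind = 1.393e+21 · 1.385e+04 / (2 · 7.274e+06) J ≈ 1.326e+18 J = 1.326 EJ.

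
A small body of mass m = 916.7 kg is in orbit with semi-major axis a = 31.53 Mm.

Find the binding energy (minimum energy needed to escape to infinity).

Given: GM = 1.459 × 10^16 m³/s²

Convert to SI: a = 31.53 Mm = 3.153e+07 m.
Total orbital energy is E = −GMm/(2a); binding energy is E_bind = −E = GMm/(2a).
E_bind = 1.459e+16 · 916.7 / (2 · 3.153e+07) J ≈ 2.121e+11 J = 212.1 GJ.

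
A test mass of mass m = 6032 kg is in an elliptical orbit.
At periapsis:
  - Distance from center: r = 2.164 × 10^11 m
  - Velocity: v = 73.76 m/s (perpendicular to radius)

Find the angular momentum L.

Since v is perpendicular to r, L = m · v · r.
L = 6032 · 73.76 · 2.164e+11 kg·m²/s ≈ 9.628e+16 kg·m²/s.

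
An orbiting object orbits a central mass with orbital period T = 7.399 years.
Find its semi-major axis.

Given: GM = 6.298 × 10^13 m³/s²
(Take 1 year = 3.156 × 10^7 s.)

Convert to SI: T = 7.399 years = 2.33512e+08 s.
Invert Kepler's third law: a = (GM · T² / (4π²))^(1/3).
Substituting T = 2.33512e+08 s and GM = 6.298e+13 m³/s²:
a = (6.298e+13 · (2.33512e+08)² / (4π²))^(1/3) m
a ≈ 4.431e+09 m = 4.431 × 10^9 m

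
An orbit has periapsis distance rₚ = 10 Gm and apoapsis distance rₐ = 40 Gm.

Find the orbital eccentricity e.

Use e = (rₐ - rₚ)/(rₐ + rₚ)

Convert to SI: rₚ = 10 Gm = 1e+10 m; rₐ = 40 Gm = 4e+10 m.
e = (rₐ − rₚ) / (rₐ + rₚ).
e = (4e+10 − 1e+10) / (4e+10 + 1e+10) = 3e+10 / 5e+10 ≈ 0.6.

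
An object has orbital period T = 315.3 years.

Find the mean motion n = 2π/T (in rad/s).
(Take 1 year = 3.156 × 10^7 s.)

Convert to SI: T = 315.3 years = 9.95087e+09 s.
n = 2π / T.
n = 2π / 9.95087e+09 s ≈ 6.314e-10 rad/s.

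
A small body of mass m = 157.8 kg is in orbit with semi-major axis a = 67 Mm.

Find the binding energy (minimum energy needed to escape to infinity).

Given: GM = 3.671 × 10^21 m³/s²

Convert to SI: a = 67 Mm = 6.7e+07 m.
Total orbital energy is E = −GMm/(2a); binding energy is E_bind = −E = GMm/(2a).
E_bind = 3.671e+21 · 157.8 / (2 · 6.7e+07) J ≈ 4.323e+15 J = 4.323 PJ.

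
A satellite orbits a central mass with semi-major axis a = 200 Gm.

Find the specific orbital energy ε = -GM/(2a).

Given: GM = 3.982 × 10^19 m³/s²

Convert to SI: a = 200 Gm = 2e+11 m.
ε = −GM / (2a).
ε = −3.982e+19 / (2 · 2e+11) J/kg ≈ -9.955e+07 J/kg = -99.55 MJ/kg.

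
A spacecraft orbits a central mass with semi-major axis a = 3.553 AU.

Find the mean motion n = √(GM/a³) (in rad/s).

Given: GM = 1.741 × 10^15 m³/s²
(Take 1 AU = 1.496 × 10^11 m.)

Convert to SI: a = 3.553 AU = 5.31529e+11 m.
n = √(GM / a³).
n = √(1.741e+15 / (5.31529e+11)³) rad/s ≈ 1.077e-10 rad/s.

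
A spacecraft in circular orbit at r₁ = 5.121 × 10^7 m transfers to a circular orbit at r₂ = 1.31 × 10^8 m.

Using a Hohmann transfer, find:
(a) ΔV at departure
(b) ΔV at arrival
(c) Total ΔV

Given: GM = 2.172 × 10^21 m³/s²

Transfer semi-major axis: a_t = (r₁ + r₂)/2 = (5.121e+07 + 1.31e+08)/2 = 9.1105e+07 m.
Circular speeds: v₁ = √(GM/r₁) = 6.51257e+06 m/s, v₂ = √(GM/r₂) = 4.07187e+06 m/s.
Transfer speeds (vis-viva v² = GM(2/r − 1/a_t)): v₁ᵗ = 7.80939e+06 m/s, v₂ᵗ = 3.05282e+06 m/s.
(a) ΔV₁ = |v₁ᵗ − v₁| ≈ 1.297e+06 m/s = 1297 km/s.
(b) ΔV₂ = |v₂ − v₂ᵗ| ≈ 1.019e+06 m/s = 1019 km/s.
(c) ΔV_total = ΔV₁ + ΔV₂ ≈ 2.316e+06 m/s = 2316 km/s.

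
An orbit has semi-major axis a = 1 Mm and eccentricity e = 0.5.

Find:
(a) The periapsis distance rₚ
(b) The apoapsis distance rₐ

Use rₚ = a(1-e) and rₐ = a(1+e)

Convert to SI: a = 1 Mm = 1e+06 m.
(a) rₚ = a(1 − e) = 1e+06 · (1 − 0.5) = 1e+06 · 0.5 ≈ 5e+05 m = 500 km.
(b) rₐ = a(1 + e) = 1e+06 · (1 + 0.5) = 1e+06 · 1.5 ≈ 1.5e+06 m = 1.5 Mm.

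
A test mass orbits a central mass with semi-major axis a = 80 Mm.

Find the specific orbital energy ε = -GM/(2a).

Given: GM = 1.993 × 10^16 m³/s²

Convert to SI: a = 80 Mm = 8e+07 m.
ε = −GM / (2a).
ε = −1.993e+16 / (2 · 8e+07) J/kg ≈ -1.246e+08 J/kg = -124.6 MJ/kg.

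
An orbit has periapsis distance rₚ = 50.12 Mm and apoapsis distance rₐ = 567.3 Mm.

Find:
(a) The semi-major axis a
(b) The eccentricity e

Convert to SI: rₚ = 50.12 Mm = 5.012e+07 m; rₐ = 567.3 Mm = 5.673e+08 m.
(a) a = (rₚ + rₐ) / 2 = (5.012e+07 + 5.673e+08) / 2 ≈ 3.087e+08 m = 308.7 Mm.
(b) e = (rₐ − rₚ) / (rₐ + rₚ) = (5.673e+08 − 5.012e+07) / (5.673e+08 + 5.012e+07) ≈ 0.8376.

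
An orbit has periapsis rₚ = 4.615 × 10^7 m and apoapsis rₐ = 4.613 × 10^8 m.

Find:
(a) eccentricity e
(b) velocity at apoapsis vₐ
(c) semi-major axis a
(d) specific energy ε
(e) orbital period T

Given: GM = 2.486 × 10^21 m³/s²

(a) e = (rₐ − rₚ)/(rₐ + rₚ) = (4.613e+08 − 4.615e+07)/(4.613e+08 + 4.615e+07) ≈ 0.8181
(b) With a = (rₚ + rₐ)/2 = 2.53725e+08 m, vₐ = √(GM (2/rₐ − 1/a)) = √(2.486e+21 · (2/4.613e+08 − 1/2.53725e+08)) m/s ≈ 9.901e+05 m/s
(c) a = (rₚ + rₐ)/2 = (4.615e+07 + 4.613e+08)/2 ≈ 2.537e+08 m
(d) With a = (rₚ + rₐ)/2 = 2.53725e+08 m, ε = −GM/(2a) = −2.486e+21/(2 · 2.53725e+08) J/kg ≈ -4.899e+12 J/kg
(e) With a = (rₚ + rₐ)/2 = 2.53725e+08 m, T = 2π √(a³/GM) = 2π √((2.53725e+08)³/2.486e+21) s ≈ 509.3 s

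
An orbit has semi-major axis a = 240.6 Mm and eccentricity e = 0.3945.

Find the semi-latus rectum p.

Convert to SI: a = 240.6 Mm = 2.406e+08 m.
p = a (1 − e²).
p = 2.406e+08 · (1 − (0.3945)²) = 2.406e+08 · 0.84437 ≈ 2.032e+08 m = 203.2 Mm.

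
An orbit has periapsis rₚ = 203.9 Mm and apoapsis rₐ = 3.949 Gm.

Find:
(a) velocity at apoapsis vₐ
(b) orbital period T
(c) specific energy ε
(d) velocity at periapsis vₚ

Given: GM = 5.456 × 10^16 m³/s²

Convert to SI: rₚ = 203.9 Mm = 2.039e+08 m; rₐ = 3.949 Gm = 3.949e+09 m.
(a) With a = (rₚ + rₐ)/2 = 2.07645e+09 m, vₐ = √(GM (2/rₐ − 1/a)) = √(5.456e+16 · (2/3.949e+09 − 1/2.07645e+09)) m/s ≈ 1165 m/s
(b) With a = (rₚ + rₐ)/2 = 2.07645e+09 m, T = 2π √(a³/GM) = 2π √((2.07645e+09)³/5.456e+16) s ≈ 2.545e+06 s
(c) With a = (rₚ + rₐ)/2 = 2.07645e+09 m, ε = −GM/(2a) = −5.456e+16/(2 · 2.07645e+09) J/kg ≈ -1.314e+07 J/kg
(d) With a = (rₚ + rₐ)/2 = 2.07645e+09 m, vₚ = √(GM (2/rₚ − 1/a)) = √(5.456e+16 · (2/2.039e+08 − 1/2.07645e+09)) m/s ≈ 2.256e+04 m/s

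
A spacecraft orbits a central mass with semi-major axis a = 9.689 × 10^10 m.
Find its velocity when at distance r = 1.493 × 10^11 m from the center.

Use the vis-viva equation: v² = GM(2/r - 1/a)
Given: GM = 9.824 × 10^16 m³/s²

Vis-viva: v = √(GM · (2/r − 1/a)).
2/r − 1/a = 2/1.493e+11 − 1/9.689e+10 = 3.07486e-12 m⁻¹.
v = √(9.824e+16 · 3.07486e-12) m/s ≈ 549.6 m/s = 549.6 m/s.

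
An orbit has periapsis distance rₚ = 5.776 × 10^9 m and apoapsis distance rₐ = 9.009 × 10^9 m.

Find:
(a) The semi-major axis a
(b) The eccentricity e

(a) a = (rₚ + rₐ) / 2 = (5.776e+09 + 9.009e+09) / 2 ≈ 7.392e+09 m = 7.393 × 10^9 m.
(b) e = (rₐ − rₚ) / (rₐ + rₚ) = (9.009e+09 − 5.776e+09) / (9.009e+09 + 5.776e+09) ≈ 0.2187.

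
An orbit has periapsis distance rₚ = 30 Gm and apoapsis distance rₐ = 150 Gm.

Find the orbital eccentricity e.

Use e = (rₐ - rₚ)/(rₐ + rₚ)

Convert to SI: rₚ = 30 Gm = 3e+10 m; rₐ = 150 Gm = 1.5e+11 m.
e = (rₐ − rₚ) / (rₐ + rₚ).
e = (1.5e+11 − 3e+10) / (1.5e+11 + 3e+10) = 1.2e+11 / 1.8e+11 ≈ 0.6667.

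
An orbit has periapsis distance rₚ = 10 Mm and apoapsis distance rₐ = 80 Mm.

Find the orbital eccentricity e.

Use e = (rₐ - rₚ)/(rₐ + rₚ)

Convert to SI: rₚ = 10 Mm = 1e+07 m; rₐ = 80 Mm = 8e+07 m.
e = (rₐ − rₚ) / (rₐ + rₚ).
e = (8e+07 − 1e+07) / (8e+07 + 1e+07) = 7e+07 / 9e+07 ≈ 0.7778.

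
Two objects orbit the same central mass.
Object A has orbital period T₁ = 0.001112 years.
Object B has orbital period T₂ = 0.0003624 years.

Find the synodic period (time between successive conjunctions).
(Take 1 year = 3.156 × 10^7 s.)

Convert to SI: T₁ = 0.001112 years = 35094.7 s; T₂ = 0.0003624 years = 11437.3 s.
T_syn = |T₁ · T₂ / (T₁ − T₂)|.
T_syn = |35094.7 · 11437.3 / (35094.7 − 11437.3)| s ≈ 1.697e+04 s = 0.0005376 years.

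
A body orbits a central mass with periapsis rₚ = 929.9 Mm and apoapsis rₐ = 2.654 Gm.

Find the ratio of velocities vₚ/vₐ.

Convert to SI: rₚ = 929.9 Mm = 9.299e+08 m; rₐ = 2.654 Gm = 2.654e+09 m.
Conservation of angular momentum gives rₚvₚ = rₐvₐ, so vₚ/vₐ = rₐ/rₚ.
vₚ/vₐ = 2.654e+09 / 9.299e+08 ≈ 2.854.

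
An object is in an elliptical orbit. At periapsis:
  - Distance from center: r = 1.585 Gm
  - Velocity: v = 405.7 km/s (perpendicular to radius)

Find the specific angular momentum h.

Convert to SI: r = 1.585 Gm = 1.585e+09 m; v = 405.7 km/s = 405700 m/s.
With v perpendicular to r, h = r · v.
h = 1.585e+09 · 405700 m²/s ≈ 6.43e+14 m²/s.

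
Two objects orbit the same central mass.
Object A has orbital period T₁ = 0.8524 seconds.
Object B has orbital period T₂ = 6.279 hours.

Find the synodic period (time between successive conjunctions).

Convert to SI: T₂ = 6.279 hours = 22604.4 s.
T_syn = |T₁ · T₂ / (T₁ − T₂)|.
T_syn = |0.8524 · 22604.4 / (0.8524 − 22604.4)| s ≈ 0.8524 s = 0.8524 seconds.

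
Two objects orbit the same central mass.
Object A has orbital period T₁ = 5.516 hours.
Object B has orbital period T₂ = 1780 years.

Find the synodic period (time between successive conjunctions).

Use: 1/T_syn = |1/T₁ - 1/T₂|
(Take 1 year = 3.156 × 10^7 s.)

Convert to SI: T₁ = 5.516 hours = 19857.6 s; T₂ = 1780 years = 5.61768e+10 s.
T_syn = |T₁ · T₂ / (T₁ − T₂)|.
T_syn = |19857.6 · 5.61768e+10 / (19857.6 − 5.61768e+10)| s ≈ 1.986e+04 s = 5.516 hours.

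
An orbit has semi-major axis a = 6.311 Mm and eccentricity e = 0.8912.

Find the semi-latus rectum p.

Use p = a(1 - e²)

Convert to SI: a = 6.311 Mm = 6.311e+06 m.
p = a (1 − e²).
p = 6.311e+06 · (1 − (0.8912)²) = 6.311e+06 · 0.205763 ≈ 1.299e+06 m = 1.299 Mm.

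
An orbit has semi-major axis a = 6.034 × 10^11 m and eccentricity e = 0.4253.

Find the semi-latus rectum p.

p = a (1 − e²).
p = 6.034e+11 · (1 − (0.4253)²) = 6.034e+11 · 0.81912 ≈ 4.943e+11 m = 4.943 × 10^11 m.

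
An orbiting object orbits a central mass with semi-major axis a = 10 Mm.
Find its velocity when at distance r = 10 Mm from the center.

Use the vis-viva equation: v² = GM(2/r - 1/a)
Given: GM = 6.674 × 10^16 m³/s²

Convert to SI: a = 10 Mm = 1e+07 m; r = 10 Mm = 1e+07 m.
Vis-viva: v = √(GM · (2/r − 1/a)).
2/r − 1/a = 2/1e+07 − 1/1e+07 = 1e-07 m⁻¹.
v = √(6.674e+16 · 1e-07) m/s ≈ 8.169e+04 m/s = 81.69 km/s.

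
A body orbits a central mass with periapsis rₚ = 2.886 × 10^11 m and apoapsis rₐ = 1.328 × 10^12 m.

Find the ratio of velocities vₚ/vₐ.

Conservation of angular momentum gives rₚvₚ = rₐvₐ, so vₚ/vₐ = rₐ/rₚ.
vₚ/vₐ = 1.328e+12 / 2.886e+11 ≈ 4.602.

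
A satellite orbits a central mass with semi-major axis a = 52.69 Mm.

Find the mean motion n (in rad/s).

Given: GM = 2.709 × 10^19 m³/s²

Convert to SI: a = 52.69 Mm = 5.269e+07 m.
n = √(GM / a³).
n = √(2.709e+19 / (5.269e+07)³) rad/s ≈ 0.01361 rad/s.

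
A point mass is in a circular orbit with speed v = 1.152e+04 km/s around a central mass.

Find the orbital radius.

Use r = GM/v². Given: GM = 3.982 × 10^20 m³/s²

Convert to SI: v = 1.152e+04 km/s = 1.152e+07 m/s.
For a circular orbit, v² = GM / r, so r = GM / v².
r = 3.982e+20 / (1.152e+07)² m ≈ 3.001e+06 m = 3.001 Mm.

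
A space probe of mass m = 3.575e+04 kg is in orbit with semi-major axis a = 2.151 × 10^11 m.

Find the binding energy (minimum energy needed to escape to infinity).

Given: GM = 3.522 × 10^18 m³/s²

Total orbital energy is E = −GMm/(2a); binding energy is E_bind = −E = GMm/(2a).
E_bind = 3.522e+18 · 3.575e+04 / (2 · 2.151e+11) J ≈ 2.927e+11 J = 292.7 GJ.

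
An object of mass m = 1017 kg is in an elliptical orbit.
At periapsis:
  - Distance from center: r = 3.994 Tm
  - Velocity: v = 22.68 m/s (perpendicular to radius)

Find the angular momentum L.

Convert to SI: r = 3.994 Tm = 3.994e+12 m.
Since v is perpendicular to r, L = m · v · r.
L = 1017 · 22.68 · 3.994e+12 kg·m²/s ≈ 9.212e+16 kg·m²/s.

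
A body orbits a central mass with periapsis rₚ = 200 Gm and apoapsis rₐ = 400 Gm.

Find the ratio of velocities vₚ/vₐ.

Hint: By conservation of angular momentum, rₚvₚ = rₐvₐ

Convert to SI: rₚ = 200 Gm = 2e+11 m; rₐ = 400 Gm = 4e+11 m.
Conservation of angular momentum gives rₚvₚ = rₐvₐ, so vₚ/vₐ = rₐ/rₚ.
vₚ/vₐ = 4e+11 / 2e+11 ≈ 2.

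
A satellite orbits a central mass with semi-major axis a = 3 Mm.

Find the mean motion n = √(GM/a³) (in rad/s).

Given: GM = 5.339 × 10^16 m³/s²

Convert to SI: a = 3 Mm = 3e+06 m.
n = √(GM / a³).
n = √(5.339e+16 / (3e+06)³) rad/s ≈ 0.04447 rad/s.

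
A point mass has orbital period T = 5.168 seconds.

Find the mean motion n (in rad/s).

n = 2π / T.
n = 2π / 5.168 s ≈ 1.216 rad/s.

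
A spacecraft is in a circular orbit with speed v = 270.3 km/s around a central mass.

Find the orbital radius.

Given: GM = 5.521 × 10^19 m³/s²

Convert to SI: v = 270.3 km/s = 270300 m/s.
For a circular orbit, v² = GM / r, so r = GM / v².
r = 5.521e+19 / (270300)² m ≈ 7.557e+08 m = 7.557 × 10^8 m.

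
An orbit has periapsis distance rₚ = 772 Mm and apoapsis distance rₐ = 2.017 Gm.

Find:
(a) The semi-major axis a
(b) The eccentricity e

Convert to SI: rₚ = 772 Mm = 7.72e+08 m; rₐ = 2.017 Gm = 2.017e+09 m.
(a) a = (rₚ + rₐ) / 2 = (7.72e+08 + 2.017e+09) / 2 ≈ 1.394e+09 m = 1.395 Gm.
(b) e = (rₐ − rₚ) / (rₐ + rₚ) = (2.017e+09 − 7.72e+08) / (2.017e+09 + 7.72e+08) ≈ 0.4464.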